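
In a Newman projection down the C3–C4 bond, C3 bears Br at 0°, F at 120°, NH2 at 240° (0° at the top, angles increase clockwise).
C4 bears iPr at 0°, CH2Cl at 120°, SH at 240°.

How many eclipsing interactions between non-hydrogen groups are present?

Non-H eclipsing pairs: Br(0°)/iPr(0°); F(120°)/CH2Cl(120°); NH2(240°)/SH(240°) — 3 interactions.

3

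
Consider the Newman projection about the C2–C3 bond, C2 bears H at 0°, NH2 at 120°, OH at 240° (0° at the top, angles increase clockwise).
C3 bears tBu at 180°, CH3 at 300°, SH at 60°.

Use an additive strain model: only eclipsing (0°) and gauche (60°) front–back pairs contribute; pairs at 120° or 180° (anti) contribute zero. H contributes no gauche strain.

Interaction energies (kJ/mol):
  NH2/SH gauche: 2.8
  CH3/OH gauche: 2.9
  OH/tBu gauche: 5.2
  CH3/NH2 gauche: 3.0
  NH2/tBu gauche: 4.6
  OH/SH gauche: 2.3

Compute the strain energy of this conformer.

This conformer (staggered): NH2–tBu gauche, NH2–SH gauche, OH–tBu gauche, OH–CH3 gauche; 4.6 + 2.8 + 5.2 + 2.9 = 15.5 kJ/mol.

15.5 kJ/mol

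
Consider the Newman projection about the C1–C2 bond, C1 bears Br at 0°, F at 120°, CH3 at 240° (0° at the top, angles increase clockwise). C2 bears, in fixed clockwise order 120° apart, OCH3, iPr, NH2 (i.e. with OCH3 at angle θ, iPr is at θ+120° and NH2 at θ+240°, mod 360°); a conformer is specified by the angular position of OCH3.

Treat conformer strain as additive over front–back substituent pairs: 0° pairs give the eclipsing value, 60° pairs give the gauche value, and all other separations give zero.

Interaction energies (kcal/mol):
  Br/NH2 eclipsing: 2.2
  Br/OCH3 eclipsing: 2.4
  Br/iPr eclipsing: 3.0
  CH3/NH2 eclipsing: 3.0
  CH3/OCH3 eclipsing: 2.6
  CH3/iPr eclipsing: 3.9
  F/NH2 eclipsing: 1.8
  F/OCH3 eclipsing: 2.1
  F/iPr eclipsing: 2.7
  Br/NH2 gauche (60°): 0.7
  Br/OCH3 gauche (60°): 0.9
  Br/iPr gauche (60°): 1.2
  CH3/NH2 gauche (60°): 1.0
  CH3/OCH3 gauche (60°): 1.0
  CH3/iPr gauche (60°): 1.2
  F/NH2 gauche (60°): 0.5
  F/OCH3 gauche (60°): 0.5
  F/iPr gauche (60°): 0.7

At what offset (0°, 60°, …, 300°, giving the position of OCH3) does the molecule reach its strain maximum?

120°

OCH3 at 0° is eclipsed. Br at 0° is eclipsed with OCH3 at 0° (2.4); F at 120° is eclipsed with iPr at 120° (2.7); CH3 at 240° is eclipsed with NH2 at 240° (3.0). Total 8.1 kcal/mol.
OCH3 at 60° is staggered. Br at 0° is gauche with OCH3 at 60° (0.9); Br at 0° is gauche with NH2 at 300° (0.7); F at 120° is gauche with OCH3 at 60° (0.5); F at 120° is gauche with iPr at 180° (0.7); CH3 at 240° is gauche with iPr at 180° (1.2); CH3 at 240° is gauche with NH2 at 300° (1.0). Total 5.0 kcal/mol.
OCH3 at 120° is eclipsed. Br at 0° is eclipsed with NH2 at 0° (2.2); F at 120° is eclipsed with OCH3 at 120° (2.1); CH3 at 240° is eclipsed with iPr at 240° (3.9). Total 8.2 kcal/mol.
OCH3 at 180° is staggered. Br at 0° is gauche with iPr at 300° (1.2); Br at 0° is gauche with NH2 at 60° (0.7); F at 120° is gauche with OCH3 at 180° (0.5); F at 120° is gauche with NH2 at 60° (0.5); CH3 at 240° is gauche with OCH3 at 180° (1.0); CH3 at 240° is gauche with iPr at 300° (1.2). Total 5.1 kcal/mol.
OCH3 at 240° is eclipsed. Br at 0° is eclipsed with iPr at 0° (3.0); F at 120° is eclipsed with NH2 at 120° (1.8); CH3 at 240° is eclipsed with OCH3 at 240° (2.6). Total 7.4 kcal/mol.
OCH3 at 300° is staggered. Br at 0° is gauche with OCH3 at 300° (0.9); Br at 0° is gauche with iPr at 60° (1.2); F at 120° is gauche with iPr at 60° (0.7); F at 120° is gauche with NH2 at 180° (0.5); CH3 at 240° is gauche with OCH3 at 300° (1.0); CH3 at 240° is gauche with NH2 at 180° (1.0). Total 5.3 kcal/mol.
The maximum (8.2 kcal/mol) occurs with OCH3 at 120°.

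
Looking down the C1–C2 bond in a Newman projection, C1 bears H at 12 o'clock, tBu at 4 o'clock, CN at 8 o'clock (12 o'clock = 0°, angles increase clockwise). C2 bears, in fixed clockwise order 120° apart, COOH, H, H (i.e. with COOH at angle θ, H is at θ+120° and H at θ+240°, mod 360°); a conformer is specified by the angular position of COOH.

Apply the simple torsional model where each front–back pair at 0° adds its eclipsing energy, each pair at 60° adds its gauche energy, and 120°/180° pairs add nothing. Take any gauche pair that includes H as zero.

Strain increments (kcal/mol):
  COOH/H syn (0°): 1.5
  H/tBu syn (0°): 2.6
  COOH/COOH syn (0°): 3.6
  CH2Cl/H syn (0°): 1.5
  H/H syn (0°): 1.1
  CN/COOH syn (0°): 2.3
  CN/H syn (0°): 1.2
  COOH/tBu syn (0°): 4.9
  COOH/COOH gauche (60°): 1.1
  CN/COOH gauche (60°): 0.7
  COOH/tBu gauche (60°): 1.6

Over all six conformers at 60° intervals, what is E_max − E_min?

COOH at 0° is eclipsed. H at 0° is eclipsed with COOH at 0° (1.5); tBu at 120° is eclipsed with H at 120° (2.6); CN at 240° is eclipsed with H at 240° (1.2). Total 5.3 kcal/mol.
COOH at 60° is staggered. tBu at 120° is gauche with COOH at 60° (1.6). Total 1.6 kcal/mol.
COOH at 120° is eclipsed. H at 0° is eclipsed with H at 0° (1.1); tBu at 120° is eclipsed with COOH at 120° (4.9); CN at 240° is eclipsed with H at 240° (1.2). Total 7.2 kcal/mol.
COOH at 180° is staggered. tBu at 120° is gauche with COOH at 180° (1.6); CN at 240° is gauche with COOH at 180° (0.7). Total 2.3 kcal/mol.
COOH at 240° is eclipsed. H at 0° is eclipsed with H at 0° (1.1); tBu at 120° is eclipsed with H at 120° (2.6); CN at 240° is eclipsed with COOH at 240° (2.3). Total 6.0 kcal/mol.
COOH at 300° is staggered. CN at 240° is gauche with COOH at 300° (0.7). Total 0.7 kcal/mol.
Max at 120° (7.2 kcal/mol), min at 300° (0.7 kcal/mol); barrier = 6.5 kcal/mol.

6.5 kcal/mol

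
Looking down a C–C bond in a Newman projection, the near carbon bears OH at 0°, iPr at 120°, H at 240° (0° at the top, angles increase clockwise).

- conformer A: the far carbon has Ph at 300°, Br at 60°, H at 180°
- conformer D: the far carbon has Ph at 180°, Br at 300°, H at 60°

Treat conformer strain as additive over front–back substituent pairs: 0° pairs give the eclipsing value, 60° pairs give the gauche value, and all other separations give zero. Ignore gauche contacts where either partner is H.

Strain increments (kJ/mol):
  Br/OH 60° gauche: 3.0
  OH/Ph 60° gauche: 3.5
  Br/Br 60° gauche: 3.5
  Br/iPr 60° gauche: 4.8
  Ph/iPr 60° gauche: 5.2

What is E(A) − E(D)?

+3.1 kJ/mol

A (staggered): OH(0°)/Ph(300°) gauche 3.5; OH(0°)/Br(60°) gauche 3.0; iPr(120°)/Br(60°) gauche 4.8 → 11.3 kJ/mol.
D (staggered): OH(0°)/Br(300°) gauche 3.0; iPr(120°)/Ph(180°) gauche 5.2 → 8.2 kJ/mol.
E(A) − E(D) = 11.3 − 8.2 = +3.1 kJ/mol.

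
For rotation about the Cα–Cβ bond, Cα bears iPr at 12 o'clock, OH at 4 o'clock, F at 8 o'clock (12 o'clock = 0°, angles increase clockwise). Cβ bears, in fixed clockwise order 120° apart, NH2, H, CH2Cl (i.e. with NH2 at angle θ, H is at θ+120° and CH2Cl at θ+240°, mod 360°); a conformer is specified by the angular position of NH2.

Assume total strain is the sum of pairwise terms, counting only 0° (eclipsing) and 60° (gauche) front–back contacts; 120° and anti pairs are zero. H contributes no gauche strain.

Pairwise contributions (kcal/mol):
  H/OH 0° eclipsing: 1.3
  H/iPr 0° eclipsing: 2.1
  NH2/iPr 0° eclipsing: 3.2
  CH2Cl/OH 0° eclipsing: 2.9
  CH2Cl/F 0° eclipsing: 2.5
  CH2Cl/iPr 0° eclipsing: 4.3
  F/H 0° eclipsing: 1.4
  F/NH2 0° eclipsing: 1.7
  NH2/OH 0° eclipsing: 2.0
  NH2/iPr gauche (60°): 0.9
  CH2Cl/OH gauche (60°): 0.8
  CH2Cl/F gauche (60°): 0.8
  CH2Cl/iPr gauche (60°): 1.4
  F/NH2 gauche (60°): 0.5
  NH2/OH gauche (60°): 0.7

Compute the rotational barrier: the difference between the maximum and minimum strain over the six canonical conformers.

4.7 kcal/mol

NH2 at 0° (eclipsed): iPr(0°)/NH2(0°) eclipsed 3.2; OH(120°)/H(120°) eclipsed 1.3; F(240°)/CH2Cl(240°) eclipsed 2.5 → 7.0 kcal/mol.
NH2 at 60° (staggered): iPr(0°)/NH2(60°) gauche 0.9; iPr(0°)/CH2Cl(300°) gauche 1.4; OH(120°)/NH2(60°) gauche 0.7; F(240°)/CH2Cl(300°) gauche 0.8 → 3.8 kcal/mol.
NH2 at 120° (eclipsed): iPr(0°)/CH2Cl(0°) eclipsed 4.3; OH(120°)/NH2(120°) eclipsed 2.0; F(240°)/H(240°) eclipsed 1.4 → 7.7 kcal/mol.
NH2 at 180° (staggered): iPr(0°)/CH2Cl(60°) gauche 1.4; OH(120°)/NH2(180°) gauche 0.7; OH(120°)/CH2Cl(60°) gauche 0.8; F(240°)/NH2(180°) gauche 0.5 → 3.4 kcal/mol.
NH2 at 240° (eclipsed): iPr(0°)/H(0°) eclipsed 2.1; OH(120°)/CH2Cl(120°) eclipsed 2.9; F(240°)/NH2(240°) eclipsed 1.7 → 6.7 kcal/mol.
NH2 at 300° (staggered): iPr(0°)/NH2(300°) gauche 0.9; OH(120°)/CH2Cl(180°) gauche 0.8; F(240°)/NH2(300°) gauche 0.5; F(240°)/CH2Cl(180°) gauche 0.8 → 3.0 kcal/mol.
Max at 120° (7.7 kcal/mol), min at 300° (3.0 kcal/mol); barrier = 4.7 kcal/mol.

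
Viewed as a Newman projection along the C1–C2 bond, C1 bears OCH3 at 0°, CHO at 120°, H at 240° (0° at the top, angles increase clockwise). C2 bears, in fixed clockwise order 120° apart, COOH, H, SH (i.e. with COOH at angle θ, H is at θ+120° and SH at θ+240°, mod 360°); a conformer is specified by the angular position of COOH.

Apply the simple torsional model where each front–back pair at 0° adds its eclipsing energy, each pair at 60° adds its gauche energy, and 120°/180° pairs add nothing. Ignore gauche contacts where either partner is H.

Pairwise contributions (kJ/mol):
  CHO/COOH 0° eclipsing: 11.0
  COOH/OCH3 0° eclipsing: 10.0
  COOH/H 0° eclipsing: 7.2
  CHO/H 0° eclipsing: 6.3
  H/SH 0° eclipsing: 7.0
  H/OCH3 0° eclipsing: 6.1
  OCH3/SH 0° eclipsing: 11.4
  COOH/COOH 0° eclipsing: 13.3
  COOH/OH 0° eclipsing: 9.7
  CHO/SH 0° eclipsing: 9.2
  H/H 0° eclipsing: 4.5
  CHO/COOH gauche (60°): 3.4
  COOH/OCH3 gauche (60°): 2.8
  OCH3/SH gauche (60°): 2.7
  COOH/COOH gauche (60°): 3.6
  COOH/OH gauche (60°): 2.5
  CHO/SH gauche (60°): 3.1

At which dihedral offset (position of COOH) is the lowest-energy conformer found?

300°

COOH at 0° (eclipsed): OCH3(0°)/COOH(0°) eclipsed 10.0; CHO(120°)/H(120°) eclipsed 6.3; H(240°)/SH(240°) eclipsed 7.0 → 23.3 kJ/mol.
COOH at 60° (staggered): OCH3(0°)/COOH(60°) gauche 2.8; OCH3(0°)/SH(300°) gauche 2.7; CHO(120°)/COOH(60°) gauche 3.4 → 8.9 kJ/mol.
COOH at 120° (eclipsed): OCH3(0°)/SH(0°) eclipsed 11.4; CHO(120°)/COOH(120°) eclipsed 11.0; H(240°)/H(240°) eclipsed 4.5 → 26.9 kJ/mol.
COOH at 180° (staggered): OCH3(0°)/SH(60°) gauche 2.7; CHO(120°)/COOH(180°) gauche 3.4; CHO(120°)/SH(60°) gauche 3.1 → 9.2 kJ/mol.
COOH at 240° (eclipsed): OCH3(0°)/H(0°) eclipsed 6.1; CHO(120°)/SH(120°) eclipsed 9.2; H(240°)/COOH(240°) eclipsed 7.2 → 22.5 kJ/mol.
COOH at 300° (staggered): OCH3(0°)/COOH(300°) gauche 2.8; CHO(120°)/SH(180°) gauche 3.1 → 5.9 kJ/mol.
The minimum (5.9 kJ/mol) occurs with COOH at 300°.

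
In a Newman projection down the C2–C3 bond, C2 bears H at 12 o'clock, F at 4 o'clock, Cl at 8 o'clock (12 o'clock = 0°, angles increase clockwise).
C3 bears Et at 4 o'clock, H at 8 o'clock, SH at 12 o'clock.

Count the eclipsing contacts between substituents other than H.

Non-H eclipsing pairs: F(120°)/Et(120°) — 1 interaction.

1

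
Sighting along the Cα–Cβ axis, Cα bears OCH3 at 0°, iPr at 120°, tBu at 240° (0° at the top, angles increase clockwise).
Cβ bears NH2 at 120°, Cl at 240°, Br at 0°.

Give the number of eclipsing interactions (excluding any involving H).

3

Non-H eclipsing pairs: OCH3(0°)/Br(0°); iPr(120°)/NH2(120°); tBu(240°)/Cl(240°) — 3 interactions.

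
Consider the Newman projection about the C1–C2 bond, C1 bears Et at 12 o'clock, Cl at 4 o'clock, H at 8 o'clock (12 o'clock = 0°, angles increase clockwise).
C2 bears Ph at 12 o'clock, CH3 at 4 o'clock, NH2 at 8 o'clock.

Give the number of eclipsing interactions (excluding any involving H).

2

Non-H eclipsing pairs: Et(0°)/Ph(0°); Cl(120°)/CH3(120°) — 2 interactions.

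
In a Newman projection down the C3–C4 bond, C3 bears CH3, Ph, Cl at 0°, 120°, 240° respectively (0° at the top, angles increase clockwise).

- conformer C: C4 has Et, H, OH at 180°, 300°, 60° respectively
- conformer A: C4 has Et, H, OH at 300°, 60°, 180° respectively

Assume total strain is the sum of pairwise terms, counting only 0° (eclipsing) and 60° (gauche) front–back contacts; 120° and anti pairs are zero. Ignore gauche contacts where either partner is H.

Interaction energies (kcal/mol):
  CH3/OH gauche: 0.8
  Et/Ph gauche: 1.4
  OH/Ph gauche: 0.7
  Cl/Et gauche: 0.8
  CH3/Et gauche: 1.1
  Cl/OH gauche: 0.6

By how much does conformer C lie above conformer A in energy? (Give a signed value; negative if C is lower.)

C is staggered. CH3 at 0° is gauche with OH at 60° (0.8); Ph at 120° is gauche with Et at 180° (1.4); Ph at 120° is gauche with OH at 60° (0.7); Cl at 240° is gauche with Et at 180° (0.8). Total 3.7 kcal/mol.
A is staggered. CH3 at 0° is gauche with Et at 300° (1.1); Ph at 120° is gauche with OH at 180° (0.7); Cl at 240° is gauche with Et at 300° (0.8); Cl at 240° is gauche with OH at 180° (0.6). Total 3.2 kcal/mol.
E(C) − E(A) = 3.7 − 3.2 = +0.5 kcal/mol.

+0.5 kcal/mol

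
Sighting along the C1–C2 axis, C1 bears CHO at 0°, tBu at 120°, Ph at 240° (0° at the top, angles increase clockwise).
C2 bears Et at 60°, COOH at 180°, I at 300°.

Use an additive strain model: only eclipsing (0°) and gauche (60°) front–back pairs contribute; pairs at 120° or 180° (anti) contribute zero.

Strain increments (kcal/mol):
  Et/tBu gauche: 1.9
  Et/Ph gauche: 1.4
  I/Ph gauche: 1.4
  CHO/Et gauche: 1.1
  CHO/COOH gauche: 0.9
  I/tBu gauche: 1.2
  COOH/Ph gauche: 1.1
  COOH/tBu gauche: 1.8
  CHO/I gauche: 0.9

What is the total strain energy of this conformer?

This conformer (staggered): CHO–Et gauche, CHO–I gauche, tBu–Et gauche, tBu–COOH gauche, Ph–COOH gauche, Ph–I gauche; 1.1 + 0.9 + 1.9 + 1.8 + 1.1 + 1.4 = 8.2 kcal/mol.

8.2 kcal/mol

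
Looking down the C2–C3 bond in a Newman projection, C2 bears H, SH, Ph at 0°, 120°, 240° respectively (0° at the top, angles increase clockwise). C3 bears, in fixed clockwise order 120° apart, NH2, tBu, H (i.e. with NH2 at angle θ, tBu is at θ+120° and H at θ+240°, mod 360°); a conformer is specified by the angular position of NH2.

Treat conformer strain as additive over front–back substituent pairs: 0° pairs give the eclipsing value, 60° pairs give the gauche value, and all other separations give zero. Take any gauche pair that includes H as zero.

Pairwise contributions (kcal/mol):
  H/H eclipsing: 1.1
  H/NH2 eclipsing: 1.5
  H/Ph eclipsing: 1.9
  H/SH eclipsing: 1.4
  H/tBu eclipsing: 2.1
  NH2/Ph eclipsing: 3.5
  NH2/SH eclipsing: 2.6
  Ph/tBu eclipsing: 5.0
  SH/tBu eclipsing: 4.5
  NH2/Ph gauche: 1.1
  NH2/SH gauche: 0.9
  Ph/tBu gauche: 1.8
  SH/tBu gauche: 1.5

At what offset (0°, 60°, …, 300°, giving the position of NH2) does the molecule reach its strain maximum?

120°

NH2 at 0° (eclipsed): H–NH2 eclipsed, SH–tBu eclipsed, Ph–H eclipsed; 1.5 + 4.5 + 1.9 = 7.9 kcal/mol.
NH2 at 60° (staggered): SH–NH2 gauche, SH–tBu gauche, Ph–tBu gauche; 0.9 + 1.5 + 1.8 = 4.2 kcal/mol.
NH2 at 120° (eclipsed): H–H eclipsed, SH–NH2 eclipsed, Ph–tBu eclipsed; 1.1 + 2.6 + 5.0 = 8.7 kcal/mol.
NH2 at 180° (staggered): SH–NH2 gauche, Ph–NH2 gauche, Ph–tBu gauche; 0.9 + 1.1 + 1.8 = 3.8 kcal/mol.
NH2 at 240° (eclipsed): H–tBu eclipsed, SH–H eclipsed, Ph–NH2 eclipsed; 2.1 + 1.4 + 3.5 = 7.0 kcal/mol.
NH2 at 300° (staggered): SH–tBu gauche, Ph–NH2 gauche; 1.5 + 1.1 = 2.6 kcal/mol.
The maximum (8.7 kcal/mol) occurs with NH2 at 120°.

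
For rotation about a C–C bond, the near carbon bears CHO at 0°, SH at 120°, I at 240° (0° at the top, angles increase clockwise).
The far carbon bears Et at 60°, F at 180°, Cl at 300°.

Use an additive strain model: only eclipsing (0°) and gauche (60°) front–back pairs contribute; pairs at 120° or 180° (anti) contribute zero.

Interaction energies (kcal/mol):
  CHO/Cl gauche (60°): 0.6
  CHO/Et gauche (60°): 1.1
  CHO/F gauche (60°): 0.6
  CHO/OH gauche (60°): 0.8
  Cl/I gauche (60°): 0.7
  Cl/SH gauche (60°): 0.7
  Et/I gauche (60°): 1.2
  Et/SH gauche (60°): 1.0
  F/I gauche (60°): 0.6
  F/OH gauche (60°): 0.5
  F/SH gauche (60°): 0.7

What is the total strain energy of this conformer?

This conformer (staggered): CHO(0°)/Et(60°) gauche 1.1; CHO(0°)/Cl(300°) gauche 0.6; SH(120°)/Et(60°) gauche 1.0; SH(120°)/F(180°) gauche 0.7; I(240°)/F(180°) gauche 0.6; I(240°)/Cl(300°) gauche 0.7 → 4.7 kcal/mol.

4.7 kcal/mol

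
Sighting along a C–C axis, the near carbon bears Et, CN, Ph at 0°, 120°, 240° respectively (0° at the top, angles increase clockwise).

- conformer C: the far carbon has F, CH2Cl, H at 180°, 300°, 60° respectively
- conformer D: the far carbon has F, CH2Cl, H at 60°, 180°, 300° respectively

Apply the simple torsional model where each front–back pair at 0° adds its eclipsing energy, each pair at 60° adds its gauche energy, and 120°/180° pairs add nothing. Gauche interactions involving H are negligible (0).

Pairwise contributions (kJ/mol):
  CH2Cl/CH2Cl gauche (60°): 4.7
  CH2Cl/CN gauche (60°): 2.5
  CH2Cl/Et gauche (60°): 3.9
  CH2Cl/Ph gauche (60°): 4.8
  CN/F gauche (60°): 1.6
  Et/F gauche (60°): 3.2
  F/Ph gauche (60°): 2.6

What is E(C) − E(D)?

C (staggered): Et–CH2Cl gauche, CN–F gauche, Ph–F gauche, Ph–CH2Cl gauche; 3.9 + 1.6 + 2.6 + 4.8 = 12.9 kJ/mol.
D (staggered): Et–F gauche, CN–F gauche, CN–CH2Cl gauche, Ph–CH2Cl gauche; 3.2 + 1.6 + 2.5 + 4.8 = 12.1 kJ/mol.
E(C) − E(D) = 12.9 − 12.1 = +0.8 kJ/mol.

+0.8 kJ/mol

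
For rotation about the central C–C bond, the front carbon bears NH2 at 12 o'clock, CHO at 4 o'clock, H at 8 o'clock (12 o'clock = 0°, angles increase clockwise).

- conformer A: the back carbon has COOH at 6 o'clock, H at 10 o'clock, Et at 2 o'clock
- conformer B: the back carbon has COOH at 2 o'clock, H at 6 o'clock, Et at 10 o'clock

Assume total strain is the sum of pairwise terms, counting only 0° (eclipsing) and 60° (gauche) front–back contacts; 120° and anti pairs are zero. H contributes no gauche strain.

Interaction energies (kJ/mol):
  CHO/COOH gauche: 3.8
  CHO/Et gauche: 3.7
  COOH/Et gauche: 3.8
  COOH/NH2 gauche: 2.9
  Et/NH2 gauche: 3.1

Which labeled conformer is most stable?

A (staggered): NH2(0°)/Et(60°) gauche 3.1; CHO(120°)/COOH(180°) gauche 3.8; CHO(120°)/Et(60°) gauche 3.7 → 10.6 kJ/mol.
B (staggered): NH2(0°)/COOH(60°) gauche 2.9; NH2(0°)/Et(300°) gauche 3.1; CHO(120°)/COOH(60°) gauche 3.8 → 9.8 kJ/mol.
B has the lowest total (9.8 kJ/mol).

B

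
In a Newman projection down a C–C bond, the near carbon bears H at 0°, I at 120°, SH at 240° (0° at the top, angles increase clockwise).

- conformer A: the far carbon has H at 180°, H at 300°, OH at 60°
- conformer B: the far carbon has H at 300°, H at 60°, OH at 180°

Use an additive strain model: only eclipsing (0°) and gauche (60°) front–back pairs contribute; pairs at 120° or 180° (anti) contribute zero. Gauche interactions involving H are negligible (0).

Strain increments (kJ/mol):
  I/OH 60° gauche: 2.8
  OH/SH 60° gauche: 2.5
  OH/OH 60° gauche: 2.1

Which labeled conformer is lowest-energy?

A

A (staggered): I(120°)/OH(60°) gauche 2.8 → 2.8 kJ/mol.
B (staggered): I(120°)/OH(180°) gauche 2.8; SH(240°)/OH(180°) gauche 2.5 → 5.3 kJ/mol.
A has the lowest total (2.8 kJ/mol).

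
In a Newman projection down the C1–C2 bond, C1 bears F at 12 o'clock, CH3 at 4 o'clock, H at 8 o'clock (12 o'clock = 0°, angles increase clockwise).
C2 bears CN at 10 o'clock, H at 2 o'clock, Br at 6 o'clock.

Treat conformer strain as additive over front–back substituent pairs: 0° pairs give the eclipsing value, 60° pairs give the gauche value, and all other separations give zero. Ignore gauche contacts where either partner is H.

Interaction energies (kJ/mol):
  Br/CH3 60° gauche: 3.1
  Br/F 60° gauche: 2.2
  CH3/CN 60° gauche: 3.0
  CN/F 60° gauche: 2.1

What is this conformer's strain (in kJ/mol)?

5.2 kJ/mol

This conformer is staggered. F at 0° is gauche with CN at 300° (2.1); CH3 at 120° is gauche with Br at 180° (3.1). Total 5.2 kJ/mol.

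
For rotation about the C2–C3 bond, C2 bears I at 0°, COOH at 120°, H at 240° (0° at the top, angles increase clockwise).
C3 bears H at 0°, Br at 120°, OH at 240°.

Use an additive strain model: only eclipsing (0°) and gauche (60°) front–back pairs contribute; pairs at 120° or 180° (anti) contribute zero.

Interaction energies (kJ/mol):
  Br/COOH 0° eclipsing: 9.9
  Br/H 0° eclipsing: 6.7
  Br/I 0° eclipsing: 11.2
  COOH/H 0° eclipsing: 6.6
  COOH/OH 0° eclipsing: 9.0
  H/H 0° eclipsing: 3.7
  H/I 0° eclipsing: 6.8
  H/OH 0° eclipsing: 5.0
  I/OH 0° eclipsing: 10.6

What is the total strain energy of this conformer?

This conformer (eclipsed): I–H eclipsed, COOH–Br eclipsed, H–OH eclipsed; 6.8 + 9.9 + 5.0 = 21.7 kJ/mol.

21.7 kJ/mol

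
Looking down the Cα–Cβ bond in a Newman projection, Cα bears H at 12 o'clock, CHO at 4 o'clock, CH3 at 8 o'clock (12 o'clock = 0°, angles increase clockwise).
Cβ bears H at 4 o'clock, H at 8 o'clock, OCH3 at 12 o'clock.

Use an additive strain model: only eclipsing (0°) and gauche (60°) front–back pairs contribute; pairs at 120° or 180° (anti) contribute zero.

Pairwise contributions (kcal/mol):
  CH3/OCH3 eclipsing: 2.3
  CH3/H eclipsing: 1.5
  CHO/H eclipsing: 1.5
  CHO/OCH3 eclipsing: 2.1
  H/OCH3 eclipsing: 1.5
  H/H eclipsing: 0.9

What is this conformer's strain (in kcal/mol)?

This conformer is eclipsed. H at 0° is eclipsed with OCH3 at 0° (1.5); CHO at 120° is eclipsed with H at 120° (1.5); CH3 at 240° is eclipsed with H at 240° (1.5). Total 4.5 kcal/mol.

4.5 kcal/mol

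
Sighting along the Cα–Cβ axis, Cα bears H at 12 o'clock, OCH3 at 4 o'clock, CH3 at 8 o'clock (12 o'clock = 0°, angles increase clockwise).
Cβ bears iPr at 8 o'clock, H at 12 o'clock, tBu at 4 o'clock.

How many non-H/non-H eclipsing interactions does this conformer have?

2

Non-H eclipsing pairs: OCH3(120°)/tBu(120°); CH3(240°)/iPr(240°) — 2 interactions.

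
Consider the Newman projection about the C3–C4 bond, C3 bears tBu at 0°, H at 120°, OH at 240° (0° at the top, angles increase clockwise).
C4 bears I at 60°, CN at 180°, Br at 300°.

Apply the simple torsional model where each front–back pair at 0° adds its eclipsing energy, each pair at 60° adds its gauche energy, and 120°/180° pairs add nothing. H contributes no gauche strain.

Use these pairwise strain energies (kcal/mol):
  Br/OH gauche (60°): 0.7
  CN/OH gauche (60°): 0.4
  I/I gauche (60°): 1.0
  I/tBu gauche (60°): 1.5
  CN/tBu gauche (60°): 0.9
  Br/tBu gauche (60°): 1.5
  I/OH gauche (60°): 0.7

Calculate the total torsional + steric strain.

This conformer (staggered): tBu–I gauche, tBu–Br gauche, OH–CN gauche, OH–Br gauche; 1.5 + 1.5 + 0.4 + 0.7 = 4.1 kcal/mol.

4.1 kcal/mol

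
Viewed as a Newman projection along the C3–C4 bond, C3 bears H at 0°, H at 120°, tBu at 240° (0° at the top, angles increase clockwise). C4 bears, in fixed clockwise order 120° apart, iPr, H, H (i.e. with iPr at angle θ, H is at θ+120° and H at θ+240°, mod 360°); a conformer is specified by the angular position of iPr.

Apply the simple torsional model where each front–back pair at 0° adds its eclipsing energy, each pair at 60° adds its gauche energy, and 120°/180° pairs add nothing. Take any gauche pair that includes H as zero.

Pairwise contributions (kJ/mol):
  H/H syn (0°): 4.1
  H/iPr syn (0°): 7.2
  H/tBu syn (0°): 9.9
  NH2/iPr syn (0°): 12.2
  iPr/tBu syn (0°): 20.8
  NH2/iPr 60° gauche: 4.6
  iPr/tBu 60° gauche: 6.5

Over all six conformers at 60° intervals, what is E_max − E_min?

iPr at 0° is eclipsed. H at 0° is eclipsed with iPr at 0° (7.2); H at 120° is eclipsed with H at 120° (4.1); tBu at 240° is eclipsed with H at 240° (9.9). Total 21.2 kJ/mol.
iPr at 60° (staggered): no non-H gauche contacts → 0.0 kJ/mol.
iPr at 120° is eclipsed. H at 0° is eclipsed with H at 0° (4.1); H at 120° is eclipsed with iPr at 120° (7.2); tBu at 240° is eclipsed with H at 240° (9.9). Total 21.2 kJ/mol.
iPr at 180° is staggered. tBu at 240° is gauche with iPr at 180° (6.5). Total 6.5 kJ/mol.
iPr at 240° is eclipsed. H at 0° is eclipsed with H at 0° (4.1); H at 120° is eclipsed with H at 120° (4.1); tBu at 240° is eclipsed with iPr at 240° (20.8). Total 29.0 kJ/mol.
iPr at 300° is staggered. tBu at 240° is gauche with iPr at 300° (6.5). Total 6.5 kJ/mol.
Max at 240° (29.0 kJ/mol), min at 60° (0.0 kJ/mol); barrier = 29.0 kJ/mol.

29.0 kJ/mol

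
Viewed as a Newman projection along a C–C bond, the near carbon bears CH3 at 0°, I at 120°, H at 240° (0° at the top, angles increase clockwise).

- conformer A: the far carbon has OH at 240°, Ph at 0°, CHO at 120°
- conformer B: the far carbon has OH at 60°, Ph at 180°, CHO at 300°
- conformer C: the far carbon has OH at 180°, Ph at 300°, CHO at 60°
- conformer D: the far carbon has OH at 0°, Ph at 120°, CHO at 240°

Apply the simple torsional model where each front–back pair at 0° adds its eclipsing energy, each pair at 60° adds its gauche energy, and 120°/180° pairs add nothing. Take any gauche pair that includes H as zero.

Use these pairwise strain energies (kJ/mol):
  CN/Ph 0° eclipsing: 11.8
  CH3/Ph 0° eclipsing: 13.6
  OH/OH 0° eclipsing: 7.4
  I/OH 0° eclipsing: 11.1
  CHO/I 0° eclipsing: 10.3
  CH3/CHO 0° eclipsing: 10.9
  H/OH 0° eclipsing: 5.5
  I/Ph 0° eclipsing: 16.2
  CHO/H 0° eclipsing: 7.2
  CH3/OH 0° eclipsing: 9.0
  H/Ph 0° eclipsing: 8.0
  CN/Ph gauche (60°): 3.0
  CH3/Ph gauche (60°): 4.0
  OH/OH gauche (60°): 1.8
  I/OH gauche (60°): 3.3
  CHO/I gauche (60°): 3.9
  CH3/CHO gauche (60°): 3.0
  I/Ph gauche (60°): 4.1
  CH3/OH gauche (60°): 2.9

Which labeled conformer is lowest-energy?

B

A is eclipsed. CH3 at 0° is eclipsed with Ph at 0° (13.6); I at 120° is eclipsed with CHO at 120° (10.3); H at 240° is eclipsed with OH at 240° (5.5). Total 29.4 kJ/mol.
B is staggered. CH3 at 0° is gauche with OH at 60° (2.9); CH3 at 0° is gauche with CHO at 300° (3.0); I at 120° is gauche with OH at 60° (3.3); I at 120° is gauche with Ph at 180° (4.1). Total 13.3 kJ/mol.
C is staggered. CH3 at 0° is gauche with Ph at 300° (4.0); CH3 at 0° is gauche with CHO at 60° (3.0); I at 120° is gauche with OH at 180° (3.3); I at 120° is gauche with CHO at 60° (3.9). Total 14.2 kJ/mol.
D is eclipsed. CH3 at 0° is eclipsed with OH at 0° (9.0); I at 120° is eclipsed with Ph at 120° (16.2); H at 240° is eclipsed with CHO at 240° (7.2). Total 32.4 kJ/mol.
B has the lowest total (13.3 kJ/mol).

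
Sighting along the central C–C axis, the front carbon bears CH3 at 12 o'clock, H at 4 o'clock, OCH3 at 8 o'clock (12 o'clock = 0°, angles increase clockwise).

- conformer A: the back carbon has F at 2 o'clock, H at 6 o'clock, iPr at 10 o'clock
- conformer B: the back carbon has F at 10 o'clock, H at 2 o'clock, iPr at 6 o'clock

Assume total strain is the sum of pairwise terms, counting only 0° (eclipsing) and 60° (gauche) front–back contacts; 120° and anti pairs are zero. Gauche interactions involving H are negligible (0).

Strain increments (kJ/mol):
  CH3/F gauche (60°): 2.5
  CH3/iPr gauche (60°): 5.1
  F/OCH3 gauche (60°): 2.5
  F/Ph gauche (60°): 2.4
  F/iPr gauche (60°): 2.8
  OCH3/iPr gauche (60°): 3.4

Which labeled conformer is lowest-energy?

A (staggered): CH3(0°)/F(60°) gauche 2.5; CH3(0°)/iPr(300°) gauche 5.1; OCH3(240°)/iPr(300°) gauche 3.4 → 11.0 kJ/mol.
B (staggered): CH3(0°)/F(300°) gauche 2.5; OCH3(240°)/F(300°) gauche 2.5; OCH3(240°)/iPr(180°) gauche 3.4 → 8.4 kJ/mol.
B has the lowest total (8.4 kJ/mol).

B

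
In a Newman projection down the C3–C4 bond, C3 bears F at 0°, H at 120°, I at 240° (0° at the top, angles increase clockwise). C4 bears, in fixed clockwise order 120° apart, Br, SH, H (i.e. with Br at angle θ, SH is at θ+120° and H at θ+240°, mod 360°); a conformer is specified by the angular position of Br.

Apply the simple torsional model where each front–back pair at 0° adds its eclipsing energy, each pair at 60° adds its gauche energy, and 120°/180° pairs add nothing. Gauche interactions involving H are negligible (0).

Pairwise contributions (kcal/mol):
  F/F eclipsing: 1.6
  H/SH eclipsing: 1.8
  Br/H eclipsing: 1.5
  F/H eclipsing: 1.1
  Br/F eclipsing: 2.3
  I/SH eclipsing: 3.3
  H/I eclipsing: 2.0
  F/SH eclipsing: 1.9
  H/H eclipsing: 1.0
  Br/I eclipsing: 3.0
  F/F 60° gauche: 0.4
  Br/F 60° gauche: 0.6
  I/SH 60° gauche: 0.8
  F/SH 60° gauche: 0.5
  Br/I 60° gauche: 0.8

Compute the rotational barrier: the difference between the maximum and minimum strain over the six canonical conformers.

4.7 kcal/mol

Br at 0° is eclipsed. F at 0° is eclipsed with Br at 0° (2.3); H at 120° is eclipsed with SH at 120° (1.8); I at 240° is eclipsed with H at 240° (2.0). Total 6.1 kcal/mol.
Br at 60° is staggered. F at 0° is gauche with Br at 60° (0.6); I at 240° is gauche with SH at 180° (0.8). Total 1.4 kcal/mol.
Br at 120° is eclipsed. F at 0° is eclipsed with H at 0° (1.1); H at 120° is eclipsed with Br at 120° (1.5); I at 240° is eclipsed with SH at 240° (3.3). Total 5.9 kcal/mol.
Br at 180° is staggered. F at 0° is gauche with SH at 300° (0.5); I at 240° is gauche with Br at 180° (0.8); I at 240° is gauche with SH at 300° (0.8). Total 2.1 kcal/mol.
Br at 240° is eclipsed. F at 0° is eclipsed with SH at 0° (1.9); H at 120° is eclipsed with H at 120° (1.0); I at 240° is eclipsed with Br at 240° (3.0). Total 5.9 kcal/mol.
Br at 300° is staggered. F at 0° is gauche with Br at 300° (0.6); F at 0° is gauche with SH at 60° (0.5); I at 240° is gauche with Br at 300° (0.8). Total 1.9 kcal/mol.
Max at 0° (6.1 kcal/mol), min at 60° (1.4 kcal/mol); barrier = 4.7 kcal/mol.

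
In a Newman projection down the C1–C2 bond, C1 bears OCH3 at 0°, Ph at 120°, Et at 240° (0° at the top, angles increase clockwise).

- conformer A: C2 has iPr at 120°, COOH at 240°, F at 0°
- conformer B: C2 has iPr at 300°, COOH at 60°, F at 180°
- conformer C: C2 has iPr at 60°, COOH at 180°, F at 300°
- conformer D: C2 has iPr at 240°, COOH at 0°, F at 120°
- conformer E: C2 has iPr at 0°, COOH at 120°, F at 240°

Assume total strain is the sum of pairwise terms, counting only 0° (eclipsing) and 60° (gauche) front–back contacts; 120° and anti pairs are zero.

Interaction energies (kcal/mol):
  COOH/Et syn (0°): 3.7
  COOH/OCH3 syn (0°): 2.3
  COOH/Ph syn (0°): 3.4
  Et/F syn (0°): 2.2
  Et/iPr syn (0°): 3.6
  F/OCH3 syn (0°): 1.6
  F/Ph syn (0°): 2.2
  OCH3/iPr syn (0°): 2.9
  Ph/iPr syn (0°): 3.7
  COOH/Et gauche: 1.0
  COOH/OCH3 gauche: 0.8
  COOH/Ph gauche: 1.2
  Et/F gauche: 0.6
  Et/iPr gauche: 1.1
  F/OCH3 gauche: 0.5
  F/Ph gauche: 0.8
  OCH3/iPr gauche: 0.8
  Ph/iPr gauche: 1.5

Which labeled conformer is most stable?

B

A (eclipsed): OCH3(0°)/F(0°) eclipsed 1.6; Ph(120°)/iPr(120°) eclipsed 3.7; Et(240°)/COOH(240°) eclipsed 3.7 → 9.0 kcal/mol.
B (staggered): OCH3(0°)/iPr(300°) gauche 0.8; OCH3(0°)/COOH(60°) gauche 0.8; Ph(120°)/COOH(60°) gauche 1.2; Ph(120°)/F(180°) gauche 0.8; Et(240°)/iPr(300°) gauche 1.1; Et(240°)/F(180°) gauche 0.6 → 5.3 kcal/mol.
C (staggered): OCH3(0°)/iPr(60°) gauche 0.8; OCH3(0°)/F(300°) gauche 0.5; Ph(120°)/iPr(60°) gauche 1.5; Ph(120°)/COOH(180°) gauche 1.2; Et(240°)/COOH(180°) gauche 1.0; Et(240°)/F(300°) gauche 0.6 → 5.6 kcal/mol.
D (eclipsed): OCH3(0°)/COOH(0°) eclipsed 2.3; Ph(120°)/F(120°) eclipsed 2.2; Et(240°)/iPr(240°) eclipsed 3.6 → 8.1 kcal/mol.
E (eclipsed): OCH3(0°)/iPr(0°) eclipsed 2.9; Ph(120°)/COOH(120°) eclipsed 3.4; Et(240°)/F(240°) eclipsed 2.2 → 8.5 kcal/mol.
B has the lowest total (5.3 kcal/mol).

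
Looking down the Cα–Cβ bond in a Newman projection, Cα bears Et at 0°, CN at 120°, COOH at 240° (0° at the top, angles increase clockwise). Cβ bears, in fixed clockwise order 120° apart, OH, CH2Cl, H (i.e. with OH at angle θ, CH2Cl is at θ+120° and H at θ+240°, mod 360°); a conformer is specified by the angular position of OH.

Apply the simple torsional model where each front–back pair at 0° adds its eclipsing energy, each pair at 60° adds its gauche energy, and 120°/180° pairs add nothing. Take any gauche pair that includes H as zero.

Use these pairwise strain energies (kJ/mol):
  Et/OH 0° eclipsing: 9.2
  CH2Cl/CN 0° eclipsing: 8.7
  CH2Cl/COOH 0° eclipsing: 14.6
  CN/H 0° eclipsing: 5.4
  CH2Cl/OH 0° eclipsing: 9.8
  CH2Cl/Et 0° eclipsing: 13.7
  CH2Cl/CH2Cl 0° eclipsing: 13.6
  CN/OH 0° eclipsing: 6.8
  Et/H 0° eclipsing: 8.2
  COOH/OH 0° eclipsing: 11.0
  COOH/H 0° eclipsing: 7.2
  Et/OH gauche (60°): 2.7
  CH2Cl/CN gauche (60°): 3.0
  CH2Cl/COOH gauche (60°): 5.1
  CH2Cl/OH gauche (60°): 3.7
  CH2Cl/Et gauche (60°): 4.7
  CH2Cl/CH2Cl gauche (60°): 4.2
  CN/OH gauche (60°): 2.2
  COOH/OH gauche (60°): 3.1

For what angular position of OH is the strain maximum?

OH at 0° (eclipsed): Et–OH eclipsed, CN–CH2Cl eclipsed, COOH–H eclipsed; 9.2 + 8.7 + 7.2 = 25.1 kJ/mol.
OH at 60° (staggered): Et–OH gauche, CN–OH gauche, CN–CH2Cl gauche, COOH–CH2Cl gauche; 2.7 + 2.2 + 3.0 + 5.1 = 13.0 kJ/mol.
OH at 120° (eclipsed): Et–H eclipsed, CN–OH eclipsed, COOH–CH2Cl eclipsed; 8.2 + 6.8 + 14.6 = 29.6 kJ/mol.
OH at 180° (staggered): Et–CH2Cl gauche, CN–OH gauche, COOH–OH gauche, COOH–CH2Cl gauche; 4.7 + 2.2 + 3.1 + 5.1 = 15.1 kJ/mol.
OH at 240° (eclipsed): Et–CH2Cl eclipsed, CN–H eclipsed, COOH–OH eclipsed; 13.7 + 5.4 + 11.0 = 30.1 kJ/mol.
OH at 300° (staggered): Et–OH gauche, Et–CH2Cl gauche, CN–CH2Cl gauche, COOH–OH gauche; 2.7 + 4.7 + 3.0 + 3.1 = 13.5 kJ/mol.
The maximum (30.1 kJ/mol) occurs with OH at 240°.

240°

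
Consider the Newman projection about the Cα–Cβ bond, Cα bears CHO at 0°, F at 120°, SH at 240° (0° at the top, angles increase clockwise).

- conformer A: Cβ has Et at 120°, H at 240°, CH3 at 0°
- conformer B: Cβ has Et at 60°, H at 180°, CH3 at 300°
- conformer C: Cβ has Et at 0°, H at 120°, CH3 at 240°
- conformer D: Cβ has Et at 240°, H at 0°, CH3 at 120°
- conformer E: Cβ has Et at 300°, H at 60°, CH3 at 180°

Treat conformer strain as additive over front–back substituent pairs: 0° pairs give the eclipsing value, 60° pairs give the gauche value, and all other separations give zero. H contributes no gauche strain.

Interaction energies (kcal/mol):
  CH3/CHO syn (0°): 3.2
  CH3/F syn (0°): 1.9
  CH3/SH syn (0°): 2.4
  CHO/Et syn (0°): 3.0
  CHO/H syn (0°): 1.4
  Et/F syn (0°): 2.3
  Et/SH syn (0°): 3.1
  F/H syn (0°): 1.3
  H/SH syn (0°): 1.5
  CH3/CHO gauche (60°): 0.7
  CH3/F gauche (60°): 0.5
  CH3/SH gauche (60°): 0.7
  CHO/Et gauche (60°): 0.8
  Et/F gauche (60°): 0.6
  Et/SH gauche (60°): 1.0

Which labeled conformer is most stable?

B

A (eclipsed): CHO–CH3 eclipsed, F–Et eclipsed, SH–H eclipsed; 3.2 + 2.3 + 1.5 = 7.0 kcal/mol.
B (staggered): CHO–Et gauche, CHO–CH3 gauche, F–Et gauche, SH–CH3 gauche; 0.8 + 0.7 + 0.6 + 0.7 = 2.8 kcal/mol.
C (eclipsed): CHO–Et eclipsed, F–H eclipsed, SH–CH3 eclipsed; 3.0 + 1.3 + 2.4 = 6.7 kcal/mol.
D (eclipsed): CHO–H eclipsed, F–CH3 eclipsed, SH–Et eclipsed; 1.4 + 1.9 + 3.1 = 6.4 kcal/mol.
E (staggered): CHO–Et gauche, F–CH3 gauche, SH–Et gauche, SH–CH3 gauche; 0.8 + 0.5 + 1.0 + 0.7 = 3.0 kcal/mol.
B has the lowest total (2.8 kcal/mol).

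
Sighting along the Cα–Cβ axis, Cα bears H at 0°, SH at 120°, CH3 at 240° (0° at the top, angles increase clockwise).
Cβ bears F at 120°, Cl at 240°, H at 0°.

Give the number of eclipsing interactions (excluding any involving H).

2

Non-H eclipsing pairs: SH(120°)/F(120°); CH3(240°)/Cl(240°) — 2 interactions.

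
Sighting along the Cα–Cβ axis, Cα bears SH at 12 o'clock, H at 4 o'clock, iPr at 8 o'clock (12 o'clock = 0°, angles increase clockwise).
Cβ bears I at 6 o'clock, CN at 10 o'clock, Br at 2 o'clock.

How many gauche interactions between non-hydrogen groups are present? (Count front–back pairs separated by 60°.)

4

Non-H gauche pairs: SH(0°)/CN(300°); SH(0°)/Br(60°); iPr(240°)/I(180°); iPr(240°)/CN(300°) — 4 interactions.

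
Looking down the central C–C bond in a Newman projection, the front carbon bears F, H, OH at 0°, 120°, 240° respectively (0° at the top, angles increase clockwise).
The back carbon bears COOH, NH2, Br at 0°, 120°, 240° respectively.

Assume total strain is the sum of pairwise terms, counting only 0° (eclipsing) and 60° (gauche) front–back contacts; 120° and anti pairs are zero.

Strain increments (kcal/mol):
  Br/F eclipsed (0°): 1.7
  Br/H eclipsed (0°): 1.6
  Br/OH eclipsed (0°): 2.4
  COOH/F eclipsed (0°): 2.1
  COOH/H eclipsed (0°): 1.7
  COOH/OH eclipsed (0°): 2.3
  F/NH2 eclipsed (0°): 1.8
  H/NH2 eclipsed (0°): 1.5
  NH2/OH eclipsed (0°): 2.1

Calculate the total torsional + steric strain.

This conformer (eclipsed): F(0°)/COOH(0°) eclipsed 2.1; H(120°)/NH2(120°) eclipsed 1.5; OH(240°)/Br(240°) eclipsed 2.4 → 6.0 kcal/mol.

6.0 kcal/mol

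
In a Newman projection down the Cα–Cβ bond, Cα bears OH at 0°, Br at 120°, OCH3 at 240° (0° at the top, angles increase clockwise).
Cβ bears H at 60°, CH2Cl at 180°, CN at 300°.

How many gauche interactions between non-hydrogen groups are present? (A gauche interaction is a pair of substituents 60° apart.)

Non-H gauche pairs: OH(0°)/CN(300°); Br(120°)/CH2Cl(180°); OCH3(240°)/CH2Cl(180°); OCH3(240°)/CN(300°) — 4 interactions.

4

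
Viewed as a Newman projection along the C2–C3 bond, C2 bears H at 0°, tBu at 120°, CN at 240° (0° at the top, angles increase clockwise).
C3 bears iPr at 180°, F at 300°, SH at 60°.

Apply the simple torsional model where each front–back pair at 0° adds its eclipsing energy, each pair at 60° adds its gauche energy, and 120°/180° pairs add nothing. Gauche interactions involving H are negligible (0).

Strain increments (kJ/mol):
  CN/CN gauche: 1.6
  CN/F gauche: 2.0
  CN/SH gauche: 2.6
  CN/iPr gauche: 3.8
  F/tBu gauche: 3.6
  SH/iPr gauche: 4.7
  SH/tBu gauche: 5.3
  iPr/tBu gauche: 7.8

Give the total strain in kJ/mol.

This conformer (staggered): tBu–iPr gauche, tBu–SH gauche, CN–iPr gauche, CN–F gauche; 7.8 + 5.3 + 3.8 + 2.0 = 18.9 kJ/mol.

18.9 kJ/mol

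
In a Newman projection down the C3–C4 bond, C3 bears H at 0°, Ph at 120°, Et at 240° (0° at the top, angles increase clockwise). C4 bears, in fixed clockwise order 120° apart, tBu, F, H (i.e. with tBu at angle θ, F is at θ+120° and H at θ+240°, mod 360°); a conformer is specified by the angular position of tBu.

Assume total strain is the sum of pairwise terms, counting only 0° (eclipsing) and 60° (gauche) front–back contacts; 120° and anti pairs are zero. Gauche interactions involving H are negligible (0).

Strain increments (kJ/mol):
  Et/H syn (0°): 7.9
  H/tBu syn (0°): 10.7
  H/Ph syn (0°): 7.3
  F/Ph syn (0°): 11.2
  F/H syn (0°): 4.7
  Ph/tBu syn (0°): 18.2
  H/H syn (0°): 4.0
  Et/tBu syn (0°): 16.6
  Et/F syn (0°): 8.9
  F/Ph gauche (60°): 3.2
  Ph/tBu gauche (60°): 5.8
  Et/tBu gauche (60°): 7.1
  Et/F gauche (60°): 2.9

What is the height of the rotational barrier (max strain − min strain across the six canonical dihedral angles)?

20.8 kJ/mol

tBu at 0° (eclipsed): H(0°)/tBu(0°) eclipsed 10.7; Ph(120°)/F(120°) eclipsed 11.2; Et(240°)/H(240°) eclipsed 7.9 → 29.8 kJ/mol.
tBu at 60° (staggered): Ph(120°)/tBu(60°) gauche 5.8; Ph(120°)/F(180°) gauche 3.2; Et(240°)/F(180°) gauche 2.9 → 11.9 kJ/mol.
tBu at 120° (eclipsed): H(0°)/H(0°) eclipsed 4.0; Ph(120°)/tBu(120°) eclipsed 18.2; Et(240°)/F(240°) eclipsed 8.9 → 31.1 kJ/mol.
tBu at 180° (staggered): Ph(120°)/tBu(180°) gauche 5.8; Et(240°)/tBu(180°) gauche 7.1; Et(240°)/F(300°) gauche 2.9 → 15.8 kJ/mol.
tBu at 240° (eclipsed): H(0°)/F(0°) eclipsed 4.7; Ph(120°)/H(120°) eclipsed 7.3; Et(240°)/tBu(240°) eclipsed 16.6 → 28.6 kJ/mol.
tBu at 300° (staggered): Ph(120°)/F(60°) gauche 3.2; Et(240°)/tBu(300°) gauche 7.1 → 10.3 kJ/mol.
Max at 120° (31.1 kJ/mol), min at 300° (10.3 kJ/mol); barrier = 20.8 kJ/mol.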